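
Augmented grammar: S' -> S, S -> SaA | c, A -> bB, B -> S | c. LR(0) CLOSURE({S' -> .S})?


Start: S' -> .S
For each item with dot before a nonterminal B, add B -> .γ for every B-production
Closure: [S' -> .S, S -> .SaA, S -> .c]


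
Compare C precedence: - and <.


'-' is additive (level 9); '<' is relational (level 7)
Higher level binds tighter
'-' has higher precedence than '<'


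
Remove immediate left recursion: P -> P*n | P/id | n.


Left-recursive alternatives: P*n, P/id; non-recursive: n
Introduce P': P -> nP', P' -> *nP' | /idP' | ε


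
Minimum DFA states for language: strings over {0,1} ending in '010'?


Track the longest suffix of input matching a prefix of '010': 4 classes (prefixes of length 0..3)
Minimal DFA: 4 states


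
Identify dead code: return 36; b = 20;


statement follows a return and is unreachable
Dead: 'b = 20'


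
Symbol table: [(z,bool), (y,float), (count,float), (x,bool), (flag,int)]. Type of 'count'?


Lookup 'count' → type float


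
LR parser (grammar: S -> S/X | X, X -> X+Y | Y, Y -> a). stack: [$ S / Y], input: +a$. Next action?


'Y' (not preceded by X+) is the handle for X -> Y
Action: reduce (X -> Y)


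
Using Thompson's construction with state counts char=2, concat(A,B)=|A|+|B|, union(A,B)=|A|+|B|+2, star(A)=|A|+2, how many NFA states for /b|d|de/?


Syntax tree has 4 char leaf(s), 2 union(s), 0 star(s)
chars contribute 4×2 = 8; each union adds +2; each star adds +2
Total: 8 + 4 + 0 = 12 states


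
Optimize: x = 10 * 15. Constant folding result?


10 * 15 = 150 at compile time
Optimized: x = 150


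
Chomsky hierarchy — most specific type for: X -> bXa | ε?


Single nonterminal LHS, but b^n a^n is not regular
Classification: Type 2 (Context-Free)


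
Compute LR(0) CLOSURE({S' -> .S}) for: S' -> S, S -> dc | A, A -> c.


Start: S' -> .S
For each item with dot before a nonterminal B, add B -> .γ for every B-production
Closure: [S' -> .S, S -> .dc, S -> .A, A -> .c]


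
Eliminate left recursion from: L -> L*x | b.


Left-recursive alternatives: L*x; non-recursive: b
Introduce L': L -> bL', L' -> *xL' | ε


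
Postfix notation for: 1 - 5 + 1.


Left to right (same or higher precedence on left)
Postfix: 1 5 - 1 +


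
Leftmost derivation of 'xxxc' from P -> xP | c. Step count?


Derivation: P => xP => xxP => xxxP => xxxc
Steps: 4


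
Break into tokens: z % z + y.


Scan left to right, longest-match per lexeme
Tokens: ID(z), OP(%), ID(z), OP(+), ID(y)


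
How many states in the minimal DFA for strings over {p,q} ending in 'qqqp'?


Track the longest suffix of input matching a prefix of 'qqqp': 5 classes (prefixes of length 0..4)
Minimal DFA: 5 states


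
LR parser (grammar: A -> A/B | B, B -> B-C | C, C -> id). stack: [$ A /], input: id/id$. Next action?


no handle ('A/' is not any RHS); shift 'id'
Action: shift


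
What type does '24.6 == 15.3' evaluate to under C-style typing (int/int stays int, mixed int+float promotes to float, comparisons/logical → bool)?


Operand types: float == float
Rule: comparison yields bool
Result type: bool


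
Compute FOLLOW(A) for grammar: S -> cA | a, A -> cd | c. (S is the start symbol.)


$ ∈ FOLLOW(S). For each A -> αBβ: add FIRST(β)\{ε} to FOLLOW(B); if β nullable, add FOLLOW(A).
FOLLOW(A) = {$}


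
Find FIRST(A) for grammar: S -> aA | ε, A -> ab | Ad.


Per alternative of A: FIRST(ab) = {a}; FIRST(Ad) = {a}
FIRST(A) = {a}


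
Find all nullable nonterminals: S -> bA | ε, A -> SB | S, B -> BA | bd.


A nonterminal is nullable iff some alternative derives ε (directly, or every symbol in it is nullable)
Nullable: {A, S}


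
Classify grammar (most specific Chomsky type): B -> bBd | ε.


Single nonterminal LHS, but b^n d^n is not regular
Classification: Type 2 (Context-Free)


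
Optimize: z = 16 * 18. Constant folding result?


16 * 18 = 288 at compile time
Optimized: z = 288


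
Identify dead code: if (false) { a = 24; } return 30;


condition is constant false, so the whole block is unreachable
Dead: 'if (false) { a = 24; }'


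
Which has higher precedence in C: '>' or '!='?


'>' is relational (level 7); '!=' is equality (level 6)
Higher level binds tighter
'>' has higher precedence than '!='


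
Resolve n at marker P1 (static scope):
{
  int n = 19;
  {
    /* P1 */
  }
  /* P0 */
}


P1's block does not declare n; resolves to the enclosing declaration at depth 0
n = 19


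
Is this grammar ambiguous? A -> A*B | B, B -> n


precedence layered via separate nonterminal B: deterministic
Unambiguous


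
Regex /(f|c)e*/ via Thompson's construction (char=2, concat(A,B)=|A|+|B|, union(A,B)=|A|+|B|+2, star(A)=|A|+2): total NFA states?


Syntax tree has 3 char leaf(s), 1 union(s), 1 star(s)
chars contribute 3×2 = 6; each union adds +2; each star adds +2
Total: 6 + 2 + 2 = 10 states


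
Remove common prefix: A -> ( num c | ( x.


Common prefix: '('
Factored: A -> ( A', A' -> num c | x


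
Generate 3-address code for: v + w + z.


Break into single-operator statements:
t1 = v + w
t2 = t1 + z


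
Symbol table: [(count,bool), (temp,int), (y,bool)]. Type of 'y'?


Lookup 'y' → type bool


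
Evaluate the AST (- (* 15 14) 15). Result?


Evaluate inner: (* 15 14) = 210
Evaluate root: (- 210 15) = 195
Result: 195


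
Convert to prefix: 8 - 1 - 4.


left-to-right (same/higher precedence on left): tree is (- (- 8 1) 4)
Prefix: - - 8 1 4


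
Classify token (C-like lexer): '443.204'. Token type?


Pattern: digits with a decimal point
Type: FLOAT_LITERAL


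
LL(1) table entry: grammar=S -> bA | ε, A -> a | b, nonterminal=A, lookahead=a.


For [A, a]: 'a' ∈ FIRST(a)
Entry: A -> a


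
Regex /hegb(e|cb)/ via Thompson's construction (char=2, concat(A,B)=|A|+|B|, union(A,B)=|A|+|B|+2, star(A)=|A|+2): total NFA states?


Syntax tree has 7 char leaf(s), 1 union(s), 0 star(s)
chars contribute 7×2 = 14; each union adds +2; each star adds +2
Total: 14 + 2 + 0 = 16 states


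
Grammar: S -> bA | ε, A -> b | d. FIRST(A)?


Per alternative of A: FIRST(b) = {b}; FIRST(d) = {d}
FIRST(A) = {b, d}


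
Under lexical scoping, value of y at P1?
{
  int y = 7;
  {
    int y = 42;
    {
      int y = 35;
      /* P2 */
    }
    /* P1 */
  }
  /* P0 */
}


y declared in the same block as P1
y = 42


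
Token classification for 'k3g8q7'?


Pattern: letter/underscore followed by alphanumerics, not a keyword
Type: IDENTIFIER


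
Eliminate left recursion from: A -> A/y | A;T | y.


Left-recursive alternatives: A/y, A;T; non-recursive: y
Introduce A': A -> yA', A' -> /yA' | ;TA' | ε


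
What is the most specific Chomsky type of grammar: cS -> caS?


LHS has context (more than one symbol) and |LHS| ≤ |RHS|
Classification: Type 1 (Context-Sensitive)


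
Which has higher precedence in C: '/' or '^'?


'/' is multiplicative (level 10); '^' is bitwise XOR (level 4)
Higher level binds tighter
'/' has higher precedence than '^'


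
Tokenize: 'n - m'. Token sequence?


Scan left to right, longest-match per lexeme
Tokens: ID(n), OP(-), ID(m)


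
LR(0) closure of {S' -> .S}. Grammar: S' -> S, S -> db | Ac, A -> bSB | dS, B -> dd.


Start: S' -> .S
For each item with dot before a nonterminal B, add B -> .γ for every B-production
Closure: [S' -> .S, S -> .db, S -> .Ac, A -> .bSB, A -> .dS]


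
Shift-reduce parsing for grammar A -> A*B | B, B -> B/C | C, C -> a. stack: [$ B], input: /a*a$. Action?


shift '/' to continue B -> B/C
Action: shift


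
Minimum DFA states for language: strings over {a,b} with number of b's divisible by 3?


Track (count of b) mod 3: states 0..2, accept at 0
Minimal DFA: 3 states


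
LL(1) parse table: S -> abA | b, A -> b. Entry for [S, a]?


For [S, a]: 'a' ∈ FIRST(abA)
Entry: S -> abA


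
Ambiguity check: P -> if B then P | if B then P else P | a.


dangling else: 'if B then if B then a else a' parses two ways
Ambiguous


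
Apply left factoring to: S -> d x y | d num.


Common prefix: 'd'
Factored: S -> d S', S' -> x y | num


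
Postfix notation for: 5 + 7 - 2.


Left to right (same or higher precedence on left)
Postfix: 5 7 + 2 -


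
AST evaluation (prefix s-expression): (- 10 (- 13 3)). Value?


Evaluate inner: (- 13 3) = 10
Evaluate root: (- 10 10) = 0
Result: 0


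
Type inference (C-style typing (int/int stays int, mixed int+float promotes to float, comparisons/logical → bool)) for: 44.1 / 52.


Operand types: float / int
Rule: mixed int/float promotes to float; int/int stays int
Result type: float


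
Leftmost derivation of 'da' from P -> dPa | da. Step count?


Derivation: P => da
Steps: 1


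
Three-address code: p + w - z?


Break into single-operator statements:
t1 = p + w
t2 = t1 - z


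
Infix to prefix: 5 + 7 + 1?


left-to-right (same/higher precedence on left): tree is (+ (+ 5 7) 1)
Prefix: + + 5 7 1


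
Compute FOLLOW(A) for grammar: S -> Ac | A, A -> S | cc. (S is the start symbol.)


$ ∈ FOLLOW(S). For each A -> αBβ: add FIRST(β)\{ε} to FOLLOW(B); if β nullable, add FOLLOW(A).
FOLLOW(A) = {$, c}


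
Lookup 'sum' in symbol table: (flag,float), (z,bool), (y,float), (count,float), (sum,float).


Lookup 'sum' → type float


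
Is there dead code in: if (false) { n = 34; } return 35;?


condition is constant false, so the whole block is unreachable
Dead: 'if (false) { n = 34; }'


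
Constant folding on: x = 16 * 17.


16 * 17 = 272 at compile time
Optimized: x = 272


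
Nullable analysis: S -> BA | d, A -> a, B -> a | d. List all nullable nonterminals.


A nonterminal is nullable iff some alternative derives ε (directly, or every symbol in it is nullable)
Nullable: {}


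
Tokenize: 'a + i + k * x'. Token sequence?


Scan left to right, longest-match per lexeme
Tokens: ID(a), OP(+), ID(i), OP(+), ID(k), OP(*), ID(x)


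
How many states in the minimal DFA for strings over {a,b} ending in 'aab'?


Track the longest suffix of input matching a prefix of 'aab': 4 classes (prefixes of length 0..3)
Minimal DFA: 4 states


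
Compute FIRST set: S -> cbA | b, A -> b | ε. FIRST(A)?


Per alternative of A: FIRST(b) = {b}; FIRST(ε) = {ε}
FIRST(A) = {b, ε}


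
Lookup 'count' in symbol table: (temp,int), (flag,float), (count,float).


Lookup 'count' → type float


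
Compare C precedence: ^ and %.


'%' is multiplicative (level 10); '^' is bitwise XOR (level 4)
Higher level binds tighter
'%' has higher precedence than '^'


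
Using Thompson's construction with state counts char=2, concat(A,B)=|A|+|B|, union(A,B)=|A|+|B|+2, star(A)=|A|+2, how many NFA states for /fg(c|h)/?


Syntax tree has 4 char leaf(s), 1 union(s), 0 star(s)
chars contribute 4×2 = 8; each union adds +2; each star adds +2
Total: 8 + 2 + 0 = 10 states


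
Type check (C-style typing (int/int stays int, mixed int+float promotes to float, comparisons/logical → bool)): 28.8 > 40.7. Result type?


Operand types: float > float
Rule: comparison yields bool
Result type: bool


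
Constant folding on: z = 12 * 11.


12 * 11 = 132 at compile time
Optimized: z = 132


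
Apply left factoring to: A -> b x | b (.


Common prefix: 'b'
Factored: A -> b A', A' -> x | (


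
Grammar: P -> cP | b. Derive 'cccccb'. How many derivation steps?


Derivation: P => cP => ccP => cccP => ccccP => cccccP => cccccb
Steps: 6


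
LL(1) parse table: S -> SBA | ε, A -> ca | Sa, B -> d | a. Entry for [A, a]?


For [A, a]: 'a' ∈ FIRST(Sa)
Entry: A -> Sa


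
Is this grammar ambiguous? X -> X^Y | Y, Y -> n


precedence layered via separate nonterminal Y: deterministic
Unambiguous


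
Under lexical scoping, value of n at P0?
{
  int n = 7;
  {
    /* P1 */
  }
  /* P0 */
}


n declared in the same block as P0
n = 7


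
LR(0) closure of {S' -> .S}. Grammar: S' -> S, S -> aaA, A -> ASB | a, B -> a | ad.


Start: S' -> .S
For each item with dot before a nonterminal B, add B -> .γ for every B-production
Closure: [S' -> .S, S -> .aaA]


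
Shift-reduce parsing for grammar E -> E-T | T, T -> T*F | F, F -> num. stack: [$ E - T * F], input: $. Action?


handle 'T*F' on top
Action: reduce (T -> T*F)


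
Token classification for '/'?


Pattern: operator symbol
Type: OPERATOR


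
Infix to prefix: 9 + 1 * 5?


'*' binds tighter: tree is (+ 9 (* 1 5))
Prefix: + 9 * 1 5


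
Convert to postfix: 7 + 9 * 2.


* has higher precedence, evaluate 9*2 first
Postfix: 7 9 2 * +


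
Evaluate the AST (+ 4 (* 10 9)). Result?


Evaluate inner: (* 10 9) = 90
Evaluate root: (+ 4 90) = 94
Result: 94


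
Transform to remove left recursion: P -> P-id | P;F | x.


Left-recursive alternatives: P-id, P;F; non-recursive: x
Introduce P': P -> xP', P' -> -idP' | ;FP' | ε


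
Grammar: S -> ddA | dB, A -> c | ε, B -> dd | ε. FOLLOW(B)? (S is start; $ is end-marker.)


$ ∈ FOLLOW(S). For each A -> αBβ: add FIRST(β)\{ε} to FOLLOW(B); if β nullable, add FOLLOW(A).
FOLLOW(B) = {$}


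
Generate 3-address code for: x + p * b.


Break into single-operator statements:
t1 = p * b
t2 = x + t1


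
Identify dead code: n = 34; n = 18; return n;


first assignment to n is overwritten before any read
Dead: 'n = 34'


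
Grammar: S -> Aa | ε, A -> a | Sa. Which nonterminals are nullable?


A nonterminal is nullable iff some alternative derives ε (directly, or every symbol in it is nullable)
Nullable: {S}


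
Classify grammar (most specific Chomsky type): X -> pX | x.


Right-linear: every RHS is a terminal or a terminal followed by one nonterminal
Classification: Type 3 (Regular)


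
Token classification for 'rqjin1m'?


Pattern: letter/underscore followed by alphanumerics, not a keyword
Type: IDENTIFIER


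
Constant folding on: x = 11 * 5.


11 * 5 = 55 at compile time
Optimized: x = 55


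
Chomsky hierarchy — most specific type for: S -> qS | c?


Right-linear: every RHS is a terminal or a terminal followed by one nonterminal
Classification: Type 3 (Regular)


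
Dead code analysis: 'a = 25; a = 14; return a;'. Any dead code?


first assignment to a is overwritten before any read
Dead: 'a = 25'


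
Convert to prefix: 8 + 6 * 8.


'*' binds tighter: tree is (+ 8 (* 6 8))
Prefix: + 8 * 6 8


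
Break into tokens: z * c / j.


Scan left to right, longest-match per lexeme
Tokens: ID(z), OP(*), ID(c), OP(/), ID(j)


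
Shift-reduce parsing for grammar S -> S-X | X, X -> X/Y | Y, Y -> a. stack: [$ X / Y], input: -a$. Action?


handle 'X/Y' on top
Action: reduce (X -> X/Y)


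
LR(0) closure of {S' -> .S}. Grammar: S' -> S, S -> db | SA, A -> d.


Start: S' -> .S
For each item with dot before a nonterminal B, add B -> .γ for every B-production
Closure: [S' -> .S, S -> .db, S -> .SA]


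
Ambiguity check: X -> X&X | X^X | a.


'a&a^a' has two parse trees (no precedence encoded between & and ^)
Ambiguous


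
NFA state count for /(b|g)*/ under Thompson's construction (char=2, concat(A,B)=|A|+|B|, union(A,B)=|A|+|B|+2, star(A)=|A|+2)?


Syntax tree has 2 char leaf(s), 1 union(s), 1 star(s)
chars contribute 2×2 = 4; each union adds +2; each star adds +2
Total: 4 + 2 + 2 = 8 states


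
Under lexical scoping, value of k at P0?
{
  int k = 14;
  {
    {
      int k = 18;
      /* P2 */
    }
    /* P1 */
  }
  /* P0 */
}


k declared in the same block as P0
k = 14


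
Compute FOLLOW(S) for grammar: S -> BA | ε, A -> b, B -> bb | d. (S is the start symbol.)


$ ∈ FOLLOW(S). For each A -> αBβ: add FIRST(β)\{ε} to FOLLOW(B); if β nullable, add FOLLOW(A).
FOLLOW(S) = {$}


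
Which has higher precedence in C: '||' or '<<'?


'<<' is shift (level 8); '||' is logical OR (level 1)
Higher level binds tighter
'<<' has higher precedence than '||'


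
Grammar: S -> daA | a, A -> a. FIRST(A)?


Per alternative of A: FIRST(a) = {a}
FIRST(A) = {a}


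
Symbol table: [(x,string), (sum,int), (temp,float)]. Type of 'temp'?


Lookup 'temp' → type float


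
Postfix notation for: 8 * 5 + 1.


Left to right (same or higher precedence on left)
Postfix: 8 5 * 1 +


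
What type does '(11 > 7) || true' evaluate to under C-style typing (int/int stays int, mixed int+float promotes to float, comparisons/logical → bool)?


Operand types: bool || bool
Rule: logical operators take bool operands and yield bool
Result type: bool


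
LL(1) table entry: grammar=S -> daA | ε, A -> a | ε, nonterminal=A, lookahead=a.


For [A, a]: 'a' ∈ FIRST(a)
Entry: A -> a


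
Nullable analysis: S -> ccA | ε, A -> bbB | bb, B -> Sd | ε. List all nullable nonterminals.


A nonterminal is nullable iff some alternative derives ε (directly, or every symbol in it is nullable)
Nullable: {B, S}


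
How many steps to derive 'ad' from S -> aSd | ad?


Derivation: S => ad
Steps: 1


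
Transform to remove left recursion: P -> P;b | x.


Left-recursive alternatives: P;b; non-recursive: x
Introduce P': P -> xP', P' -> ;bP' | ε


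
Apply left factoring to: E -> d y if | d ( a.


Common prefix: 'd'
Factored: E -> d E', E' -> y if | ( a


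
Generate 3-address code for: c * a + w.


Break into single-operator statements:
t1 = c * a
t2 = t1 + w


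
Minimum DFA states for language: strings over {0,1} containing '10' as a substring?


KMP-style automaton: 2 progress states + 1 absorbing accept = 3
Minimal DFA: 3 states


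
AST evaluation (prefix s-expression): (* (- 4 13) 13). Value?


Evaluate inner: (- 4 13) = -9
Evaluate root: (* -9 13) = -117
Result: -117


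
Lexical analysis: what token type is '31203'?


Pattern: digits only
Type: INTEGER_LITERAL


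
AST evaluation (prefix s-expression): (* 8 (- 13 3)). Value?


Evaluate inner: (- 13 3) = 10
Evaluate root: (* 8 10) = 80
Result: 80


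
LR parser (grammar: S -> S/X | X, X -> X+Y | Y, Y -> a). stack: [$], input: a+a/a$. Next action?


no handle on stack; shift 'a'
Action: shift


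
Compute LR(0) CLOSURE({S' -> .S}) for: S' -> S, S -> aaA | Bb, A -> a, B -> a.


Start: S' -> .S
For each item with dot before a nonterminal B, add B -> .γ for every B-production
Closure: [S' -> .S, S -> .aaA, S -> .Bb, B -> .a]


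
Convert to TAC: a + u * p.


Break into single-operator statements:
t1 = u * p
t2 = a + t1


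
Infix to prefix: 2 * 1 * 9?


left-to-right (same/higher precedence on left): tree is (* (* 2 1) 9)
Prefix: * * 2 1 9


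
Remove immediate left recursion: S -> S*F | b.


Left-recursive alternatives: S*F; non-recursive: b
Introduce S': S -> bS', S' -> *FS' | ε


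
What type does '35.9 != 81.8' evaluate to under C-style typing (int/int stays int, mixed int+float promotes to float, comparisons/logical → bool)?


Operand types: float != float
Rule: comparison yields bool
Result type: bool


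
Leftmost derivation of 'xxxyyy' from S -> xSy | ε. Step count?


Derivation: S => xSy => xxSyy => xxxSyyy => xxxyyy
Steps: 4


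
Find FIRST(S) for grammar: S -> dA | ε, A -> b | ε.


Per alternative of S: FIRST(dA) = {d}; FIRST(ε) = {ε}
FIRST(S) = {d, ε}


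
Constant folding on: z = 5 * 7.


5 * 7 = 35 at compile time
Optimized: z = 35


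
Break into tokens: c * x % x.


Scan left to right, longest-match per lexeme
Tokens: ID(c), OP(*), ID(x), OP(%), ID(x)


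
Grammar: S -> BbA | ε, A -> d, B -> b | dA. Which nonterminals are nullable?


A nonterminal is nullable iff some alternative derives ε (directly, or every symbol in it is nullable)
Nullable: {S}


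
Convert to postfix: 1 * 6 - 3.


Left to right (same or higher precedence on left)
Postfix: 1 6 * 3 -


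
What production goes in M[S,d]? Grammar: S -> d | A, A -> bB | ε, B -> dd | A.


For [S, d]: 'd' ∈ FIRST(d)
Entry: S -> d


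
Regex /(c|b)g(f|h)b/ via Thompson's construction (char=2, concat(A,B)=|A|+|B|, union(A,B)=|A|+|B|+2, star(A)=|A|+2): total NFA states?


Syntax tree has 6 char leaf(s), 2 union(s), 0 star(s)
chars contribute 6×2 = 12; each union adds +2; each star adds +2
Total: 12 + 4 + 0 = 16 states


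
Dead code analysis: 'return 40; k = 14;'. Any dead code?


statement follows a return and is unreachable
Dead: 'k = 14'


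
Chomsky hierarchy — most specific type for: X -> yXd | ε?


Single nonterminal LHS, but y^n d^n is not regular
Classification: Type 2 (Context-Free)


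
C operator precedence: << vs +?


'+' is additive (level 9); '<<' is shift (level 8)
Higher level binds tighter
'+' has higher precedence than '<<'


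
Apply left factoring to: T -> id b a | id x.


Common prefix: 'id'
Factored: T -> id T', T' -> b a | x


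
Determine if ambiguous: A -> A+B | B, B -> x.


precedence layered via separate nonterminal B: deterministic
Unambiguous


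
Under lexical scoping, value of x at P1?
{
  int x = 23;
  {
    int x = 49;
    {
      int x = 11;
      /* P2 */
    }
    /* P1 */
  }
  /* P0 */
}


x declared in the same block as P1
x = 49


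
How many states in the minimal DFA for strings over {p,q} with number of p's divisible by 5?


Track (count of p) mod 5: states 0..4, accept at 0
Minimal DFA: 5 states


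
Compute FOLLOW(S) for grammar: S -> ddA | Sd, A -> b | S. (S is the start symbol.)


$ ∈ FOLLOW(S). For each A -> αBβ: add FIRST(β)\{ε} to FOLLOW(B); if β nullable, add FOLLOW(A).
FOLLOW(S) = {$, d}


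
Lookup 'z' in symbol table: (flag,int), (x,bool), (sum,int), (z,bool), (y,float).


Lookup 'z' → type bool


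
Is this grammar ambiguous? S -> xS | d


right-linear, alternatives start with distinct terminals 'x' vs 'd': unique leftmost derivation
Unambiguous


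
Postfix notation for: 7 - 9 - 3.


Left to right (same or higher precedence on left)
Postfix: 7 9 - 3 -


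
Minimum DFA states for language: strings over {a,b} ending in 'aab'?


Track the longest suffix of input matching a prefix of 'aab': 4 classes (prefixes of length 0..3)
Minimal DFA: 4 states


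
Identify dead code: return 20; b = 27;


statement follows a return and is unreachable
Dead: 'b = 27'


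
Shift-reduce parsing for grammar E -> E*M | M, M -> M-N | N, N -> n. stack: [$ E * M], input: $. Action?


handle 'E*M' on top; lookahead ∈ FOLLOW(E) = {*, $}
Action: reduce (E -> E*M)


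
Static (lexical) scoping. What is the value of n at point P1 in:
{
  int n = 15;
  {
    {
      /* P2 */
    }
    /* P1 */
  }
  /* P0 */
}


P1's block does not declare n; resolves to the enclosing declaration at depth 0
n = 15


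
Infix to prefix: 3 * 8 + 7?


left-to-right (same/higher precedence on left): tree is (+ (* 3 8) 7)
Prefix: + * 3 8 7


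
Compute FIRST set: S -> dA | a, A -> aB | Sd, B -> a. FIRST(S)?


Per alternative of S: FIRST(dA) = {d}; FIRST(a) = {a}
FIRST(S) = {a, d}


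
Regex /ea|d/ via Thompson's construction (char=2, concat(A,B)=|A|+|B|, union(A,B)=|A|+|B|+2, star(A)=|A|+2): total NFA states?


Syntax tree has 3 char leaf(s), 1 union(s), 0 star(s)
chars contribute 3×2 = 6; each union adds +2; each star adds +2
Total: 6 + 2 + 0 = 8 states


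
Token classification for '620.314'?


Pattern: digits with a decimal point
Type: FLOAT_LITERAL


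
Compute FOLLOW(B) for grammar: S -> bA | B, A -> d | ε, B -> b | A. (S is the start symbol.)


$ ∈ FOLLOW(S). For each A -> αBβ: add FIRST(β)\{ε} to FOLLOW(B); if β nullable, add FOLLOW(A).
FOLLOW(B) = {$}


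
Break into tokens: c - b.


Scan left to right, longest-match per lexeme
Tokens: ID(c), OP(-), ID(b)


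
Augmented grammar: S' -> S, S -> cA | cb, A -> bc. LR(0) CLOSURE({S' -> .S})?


Start: S' -> .S
For each item with dot before a nonterminal B, add B -> .γ for every B-production
Closure: [S' -> .S, S -> .cA, S -> .cb]


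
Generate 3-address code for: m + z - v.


Break into single-operator statements:
t1 = m + z
t2 = t1 - v


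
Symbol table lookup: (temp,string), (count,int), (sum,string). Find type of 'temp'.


Lookup 'temp' → type string


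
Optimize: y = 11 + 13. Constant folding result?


11 + 13 = 24 at compile time
Optimized: y = 24


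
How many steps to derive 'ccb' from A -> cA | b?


Derivation: A => cA => ccA => ccb
Steps: 3


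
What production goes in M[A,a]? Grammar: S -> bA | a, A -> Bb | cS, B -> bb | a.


For [A, a]: 'a' ∈ FIRST(Bb)
Entry: A -> Bb


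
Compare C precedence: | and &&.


'|' is bitwise OR (level 3); '&&' is logical AND (level 2)
Higher level binds tighter
'|' has higher precedence than '&&'


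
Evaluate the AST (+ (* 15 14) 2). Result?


Evaluate inner: (* 15 14) = 210
Evaluate root: (+ 210 2) = 212
Result: 212


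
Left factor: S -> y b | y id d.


Common prefix: 'y'
Factored: S -> y S', S' -> b | id d


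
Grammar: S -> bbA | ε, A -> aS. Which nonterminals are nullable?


A nonterminal is nullable iff some alternative derives ε (directly, or every symbol in it is nullable)
Nullable: {S}


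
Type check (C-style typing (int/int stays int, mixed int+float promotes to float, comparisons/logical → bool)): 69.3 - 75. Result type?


Operand types: float - int
Rule: mixed int/float promotes to float; int/int stays int
Result type: float


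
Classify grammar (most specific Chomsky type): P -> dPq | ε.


Single nonterminal LHS, but d^n q^n is not regular
Classification: Type 2 (Context-Free)


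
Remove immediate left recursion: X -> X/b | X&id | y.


Left-recursive alternatives: X/b, X&id; non-recursive: y
Introduce X': X -> yX', X' -> /bX' | &idX' | ε


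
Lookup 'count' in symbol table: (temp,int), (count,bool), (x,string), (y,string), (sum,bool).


Lookup 'count' → type bool


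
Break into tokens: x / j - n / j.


Scan left to right, longest-match per lexeme
Tokens: ID(x), OP(/), ID(j), OP(-), ID(n), OP(/), ID(j)


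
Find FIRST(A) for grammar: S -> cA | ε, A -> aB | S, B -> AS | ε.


Per alternative of A: FIRST(aB) = {a}; FIRST(S) = {c, ε}
FIRST(A) = {a, c, ε}


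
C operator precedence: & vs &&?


'&' is bitwise AND (level 5); '&&' is logical AND (level 2)
Higher level binds tighter
'&' has higher precedence than '&&'


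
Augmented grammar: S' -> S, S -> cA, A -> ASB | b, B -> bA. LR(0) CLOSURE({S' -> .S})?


Start: S' -> .S
For each item with dot before a nonterminal B, add B -> .γ for every B-production
Closure: [S' -> .S, S -> .cA]


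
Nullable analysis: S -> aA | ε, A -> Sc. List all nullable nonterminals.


A nonterminal is nullable iff some alternative derives ε (directly, or every symbol in it is nullable)
Nullable: {S}


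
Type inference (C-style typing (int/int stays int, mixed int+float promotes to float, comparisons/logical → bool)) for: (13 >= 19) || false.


Operand types: bool || bool
Rule: logical operators take bool operands and yield bool
Result type: bool


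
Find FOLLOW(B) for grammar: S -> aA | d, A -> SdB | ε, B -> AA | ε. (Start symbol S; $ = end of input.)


$ ∈ FOLLOW(S). For each A -> αBβ: add FIRST(β)\{ε} to FOLLOW(B); if β nullable, add FOLLOW(A).
FOLLOW(B) = {$, a, d}


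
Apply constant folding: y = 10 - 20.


10 - 20 = -10 at compile time
Optimized: y = -10


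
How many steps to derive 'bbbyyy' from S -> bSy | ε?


Derivation: S => bSy => bbSyy => bbbSyyy => bbbyyy
Steps: 4


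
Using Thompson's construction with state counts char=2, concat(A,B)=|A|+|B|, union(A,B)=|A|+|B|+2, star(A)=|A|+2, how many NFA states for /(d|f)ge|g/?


Syntax tree has 5 char leaf(s), 2 union(s), 0 star(s)
chars contribute 5×2 = 10; each union adds +2; each star adds +2
Total: 10 + 4 + 0 = 14 states


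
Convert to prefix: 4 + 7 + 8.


left-to-right (same/higher precedence on left): tree is (+ (+ 4 7) 8)
Prefix: + + 4 7 8


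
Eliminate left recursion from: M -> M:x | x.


Left-recursive alternatives: M:x; non-recursive: x
Introduce M': M -> xM', M' -> :xM' | ε


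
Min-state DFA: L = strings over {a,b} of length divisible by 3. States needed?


Track length mod 3: states 0..2, accept at 0
Minimal DFA: 3 states


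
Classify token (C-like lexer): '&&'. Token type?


Pattern: operator symbol
Type: OPERATOR


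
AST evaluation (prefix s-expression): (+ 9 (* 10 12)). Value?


Evaluate inner: (* 10 12) = 120
Evaluate root: (+ 9 120) = 129
Result: 129


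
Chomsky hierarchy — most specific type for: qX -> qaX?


LHS has context (more than one symbol) and |LHS| ≤ |RHS|
Classification: Type 1 (Context-Sensitive)


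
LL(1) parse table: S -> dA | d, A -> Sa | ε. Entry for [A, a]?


For [A, a]: ε is nullable and 'a' ∈ FOLLOW(A)
Entry: A -> ε


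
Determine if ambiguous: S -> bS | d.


right-linear, alternatives start with distinct terminals 'b' vs 'd': unique leftmost derivation
Unambiguous


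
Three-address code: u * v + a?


Break into single-operator statements:
t1 = u * v
t2 = t1 + a


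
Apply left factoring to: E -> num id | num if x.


Common prefix: 'num'
Factored: E -> num E', E' -> id | if x


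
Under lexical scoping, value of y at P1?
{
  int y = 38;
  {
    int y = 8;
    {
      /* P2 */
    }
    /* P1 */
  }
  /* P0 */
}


y declared in the same block as P1
y = 8


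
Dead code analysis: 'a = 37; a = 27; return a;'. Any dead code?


first assignment to a is overwritten before any read
Dead: 'a = 37'


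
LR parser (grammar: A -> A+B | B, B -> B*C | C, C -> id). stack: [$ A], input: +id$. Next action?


shift '+' to continue A -> A+B
Action: shift


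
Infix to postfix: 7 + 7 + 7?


Left to right (same or higher precedence on left)
Postfix: 7 7 + 7 +


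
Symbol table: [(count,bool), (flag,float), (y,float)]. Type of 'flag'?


Lookup 'flag' → type float


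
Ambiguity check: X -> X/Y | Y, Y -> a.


precedence layered via separate nonterminal Y: deterministic
Unambiguous


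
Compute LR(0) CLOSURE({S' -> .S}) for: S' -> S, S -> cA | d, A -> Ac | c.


Start: S' -> .S
For each item with dot before a nonterminal B, add B -> .γ for every B-production
Closure: [S' -> .S, S -> .cA, S -> .d]


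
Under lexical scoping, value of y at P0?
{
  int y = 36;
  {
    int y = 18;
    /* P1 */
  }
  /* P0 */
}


y declared in the same block as P0
y = 36


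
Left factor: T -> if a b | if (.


Common prefix: 'if'
Factored: T -> if T', T' -> a b | (


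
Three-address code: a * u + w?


Break into single-operator statements:
t1 = a * u
t2 = t1 + w


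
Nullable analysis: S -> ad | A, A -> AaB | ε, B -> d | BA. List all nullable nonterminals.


A nonterminal is nullable iff some alternative derives ε (directly, or every symbol in it is nullable)
Nullable: {A, S}


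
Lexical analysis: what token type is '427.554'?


Pattern: digits with a decimal point
Type: FLOAT_LITERAL


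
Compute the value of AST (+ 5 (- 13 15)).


Evaluate inner: (- 13 15) = -2
Evaluate root: (+ 5 -2) = 3
Result: 3


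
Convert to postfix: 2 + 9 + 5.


Left to right (same or higher precedence on left)
Postfix: 2 9 + 5 +


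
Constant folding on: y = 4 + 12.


4 + 12 = 16 at compile time
Optimized: y = 16


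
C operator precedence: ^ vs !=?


'!=' is equality (level 6); '^' is bitwise XOR (level 4)
Higher level binds tighter
'!=' has higher precedence than '^'


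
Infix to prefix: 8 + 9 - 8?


left-to-right (same/higher precedence on left): tree is (- (+ 8 9) 8)
Prefix: - + 8 9 8


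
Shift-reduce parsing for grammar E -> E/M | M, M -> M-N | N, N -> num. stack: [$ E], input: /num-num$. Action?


shift '/' to continue E -> E/M
Action: shift


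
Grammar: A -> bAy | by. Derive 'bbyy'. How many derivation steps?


Derivation: A => bAy => bbyy
Steps: 2


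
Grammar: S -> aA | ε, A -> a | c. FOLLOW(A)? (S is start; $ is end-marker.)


$ ∈ FOLLOW(S). For each A -> αBβ: add FIRST(β)\{ε} to FOLLOW(B); if β nullable, add FOLLOW(A).
FOLLOW(A) = {$}


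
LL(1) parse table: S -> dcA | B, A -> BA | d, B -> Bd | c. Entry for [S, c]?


For [S, c]: 'c' ∈ FIRST(B)
Entry: S -> B


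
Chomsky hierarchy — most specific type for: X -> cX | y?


Right-linear: every RHS is a terminal or a terminal followed by one nonterminal
Classification: Type 3 (Regular)


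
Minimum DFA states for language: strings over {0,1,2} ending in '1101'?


Track the longest suffix of input matching a prefix of '1101': 5 classes (prefixes of length 0..4)
Minimal DFA: 5 states


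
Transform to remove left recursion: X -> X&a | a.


Left-recursive alternatives: X&a; non-recursive: a
Introduce X': X -> aX', X' -> &aX' | ε


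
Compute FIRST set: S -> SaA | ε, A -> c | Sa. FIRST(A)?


Per alternative of A: FIRST(c) = {c}; FIRST(Sa) = {a}
FIRST(A) = {a, c}


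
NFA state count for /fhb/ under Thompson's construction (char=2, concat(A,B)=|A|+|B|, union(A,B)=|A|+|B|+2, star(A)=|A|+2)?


Syntax tree has 3 char leaf(s), 0 union(s), 0 star(s)
chars contribute 3×2 = 6; each union adds +2; each star adds +2
Total: 6 + 0 + 0 = 6 states


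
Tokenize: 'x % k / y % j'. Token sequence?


Scan left to right, longest-match per lexeme
Tokens: ID(x), OP(%), ID(k), OP(/), ID(y), OP(%), ID(j)


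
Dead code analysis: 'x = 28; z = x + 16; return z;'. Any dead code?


x is read by z's definition; z is returned
No dead code


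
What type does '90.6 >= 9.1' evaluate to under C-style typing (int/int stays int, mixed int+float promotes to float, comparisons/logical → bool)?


Operand types: float >= float
Rule: comparison yields bool
Result type: bool


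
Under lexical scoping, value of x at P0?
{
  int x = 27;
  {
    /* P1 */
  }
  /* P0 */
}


x declared in the same block as P0
x = 27


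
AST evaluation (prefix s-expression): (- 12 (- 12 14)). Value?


Evaluate inner: (- 12 14) = -2
Evaluate root: (- 12 -2) = 14
Result: 14


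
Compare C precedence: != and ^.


'!=' is equality (level 6); '^' is bitwise XOR (level 4)
Higher level binds tighter
'!=' has higher precedence than '^'


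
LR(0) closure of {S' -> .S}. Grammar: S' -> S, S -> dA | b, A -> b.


Start: S' -> .S
For each item with dot before a nonterminal B, add B -> .γ for every B-production
Closure: [S' -> .S, S -> .dA, S -> .b]


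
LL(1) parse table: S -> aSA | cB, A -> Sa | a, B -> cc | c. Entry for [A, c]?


For [A, c]: 'c' ∈ FIRST(Sa)
Entry: A -> Sa


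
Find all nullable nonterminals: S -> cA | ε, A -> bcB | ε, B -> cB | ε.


A nonterminal is nullable iff some alternative derives ε (directly, or every symbol in it is nullable)
Nullable: {A, B, S}


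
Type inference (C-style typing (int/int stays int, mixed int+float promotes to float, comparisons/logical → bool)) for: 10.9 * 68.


Operand types: float * int
Rule: mixed int/float promotes to float; int/int stays int
Result type: float


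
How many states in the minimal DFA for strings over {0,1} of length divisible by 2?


Track length mod 2: states 0..1, accept at 0
Minimal DFA: 2 states


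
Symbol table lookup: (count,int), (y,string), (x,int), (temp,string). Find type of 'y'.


Lookup 'y' → type string


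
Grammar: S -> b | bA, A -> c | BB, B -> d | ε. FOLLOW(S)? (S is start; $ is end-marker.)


$ ∈ FOLLOW(S). For each A -> αBβ: add FIRST(β)\{ε} to FOLLOW(B); if β nullable, add FOLLOW(A).
FOLLOW(S) = {$}


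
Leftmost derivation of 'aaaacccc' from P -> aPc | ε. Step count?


Derivation: P => aPc => aaPcc => aaaPccc => aaaaPcccc => aaaacccc
Steps: 5


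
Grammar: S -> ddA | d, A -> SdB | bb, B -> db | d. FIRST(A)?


Per alternative of A: FIRST(SdB) = {d}; FIRST(bb) = {b}
FIRST(A) = {b, d}


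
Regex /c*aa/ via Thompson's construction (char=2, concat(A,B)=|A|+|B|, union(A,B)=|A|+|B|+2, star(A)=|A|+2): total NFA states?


Syntax tree has 3 char leaf(s), 0 union(s), 1 star(s)
chars contribute 3×2 = 6; each union adds +2; each star adds +2
Total: 6 + 0 + 2 = 8 states


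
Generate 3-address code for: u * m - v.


Break into single-operator statements:
t1 = u * m
t2 = t1 - v


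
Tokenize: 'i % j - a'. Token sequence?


Scan left to right, longest-match per lexeme
Tokens: ID(i), OP(%), ID(j), OP(-), ID(a)


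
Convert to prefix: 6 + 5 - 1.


left-to-right (same/higher precedence on left): tree is (- (+ 6 5) 1)
Prefix: - + 6 5 1


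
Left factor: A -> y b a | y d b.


Common prefix: 'y'
Factored: A -> y A', A' -> b a | d b


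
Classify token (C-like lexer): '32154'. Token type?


Pattern: digits only
Type: INTEGER_LITERAL


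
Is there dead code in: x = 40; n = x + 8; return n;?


x is read by n's definition; n is returned
No dead code


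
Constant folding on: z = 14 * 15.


14 * 15 = 210 at compile time
Optimized: z = 210


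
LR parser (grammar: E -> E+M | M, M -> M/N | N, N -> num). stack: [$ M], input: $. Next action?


lookahead ∉ {/} so M won't extend; reduce E -> M
Action: reduce (E -> M)


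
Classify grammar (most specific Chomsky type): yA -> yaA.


LHS has context (more than one symbol) and |LHS| ≤ |RHS|
Classification: Type 1 (Context-Sensitive)


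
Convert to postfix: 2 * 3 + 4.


Left to right (same or higher precedence on left)
Postfix: 2 3 * 4 +


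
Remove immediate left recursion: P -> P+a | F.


Left-recursive alternatives: P+a; non-recursive: F
Introduce P': P -> FP', P' -> +aP' | ε


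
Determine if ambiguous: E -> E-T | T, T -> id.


precedence layered via separate nonterminal T: deterministic
Unambiguous


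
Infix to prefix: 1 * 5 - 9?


left-to-right (same/higher precedence on left): tree is (- (* 1 5) 9)
Prefix: - * 1 5 9


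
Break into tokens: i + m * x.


Scan left to right, longest-match per lexeme
Tokens: ID(i), OP(+), ID(m), OP(*), ID(x)


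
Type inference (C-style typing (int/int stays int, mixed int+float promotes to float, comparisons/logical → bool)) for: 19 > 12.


Operand types: int > int
Rule: comparison yields bool
Result type: bool


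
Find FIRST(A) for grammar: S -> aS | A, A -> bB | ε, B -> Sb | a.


Per alternative of A: FIRST(bB) = {b}; FIRST(ε) = {ε}
FIRST(A) = {b, ε}


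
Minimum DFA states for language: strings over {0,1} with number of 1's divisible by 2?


Track (count of 1) mod 2: states 0..1, accept at 0
Minimal DFA: 2 states


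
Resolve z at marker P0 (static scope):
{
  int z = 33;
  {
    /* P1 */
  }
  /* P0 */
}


z declared in the same block as P0
z = 33


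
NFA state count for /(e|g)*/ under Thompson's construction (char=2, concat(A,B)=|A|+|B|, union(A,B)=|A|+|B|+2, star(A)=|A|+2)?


Syntax tree has 2 char leaf(s), 1 union(s), 1 star(s)
chars contribute 2×2 = 4; each union adds +2; each star adds +2
Total: 4 + 2 + 2 = 8 states


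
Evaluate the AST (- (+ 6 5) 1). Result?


Evaluate inner: (+ 6 5) = 11
Evaluate root: (- 11 1) = 10
Result: 10


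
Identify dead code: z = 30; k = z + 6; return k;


z is read by k's definition; k is returned
No dead code


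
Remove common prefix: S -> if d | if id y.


Common prefix: 'if'
Factored: S -> if S', S' -> d | id y
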